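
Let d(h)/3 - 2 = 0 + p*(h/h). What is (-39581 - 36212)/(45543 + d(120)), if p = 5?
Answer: -75793/45564 ≈ -1.6634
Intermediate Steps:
d(h) = 21 (d(h) = 6 + 3*(0 + 5*(h/h)) = 6 + 3*(0 + 5*1) = 6 + 3*(0 + 5) = 6 + 3*5 = 6 + 15 = 21)
(-39581 - 36212)/(45543 + d(120)) = (-39581 - 36212)/(45543 + 21) = -75793/45564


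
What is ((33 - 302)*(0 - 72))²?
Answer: 375119424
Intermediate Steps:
((33 - 302)*(0 - 72))² = (-269*(-72))² = 19368² = 375119424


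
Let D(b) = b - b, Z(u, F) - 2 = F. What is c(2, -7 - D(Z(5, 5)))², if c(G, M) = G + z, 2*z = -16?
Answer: 36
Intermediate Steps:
z = -8 (z = (½)*(-16) = -8)
Z(u, F) = 2 + F
D(b) = 0
c(G, M) = -8 + G (c(G, M) = G - 8 = -8 + G)
c(2, -7 - D(Z(5, 5)))² = (-8 + 2)² = (-6)² = 36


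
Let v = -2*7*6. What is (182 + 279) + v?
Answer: 377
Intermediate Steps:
v = -84 (v = -14*6 = -1*84 = -84)
(182 + 279) + v = (182 + 279) - 84 = 461 - 84 = 377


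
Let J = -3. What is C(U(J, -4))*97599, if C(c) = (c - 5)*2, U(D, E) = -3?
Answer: -1561584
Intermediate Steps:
C(c) = -10 + 2*c (C(c) = (-5 + c)*2 = -10 + 2*c)
C(U(J, -4))*97599 = (-10 + 2*(-3))*97599 = (-10 - 6)*97599 = -16*97599 = -1561584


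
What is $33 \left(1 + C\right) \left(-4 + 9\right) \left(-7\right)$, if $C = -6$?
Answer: $5775$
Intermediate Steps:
$33 \left(1 + C\right) \left(-4 + 9\right) \left(-7\right) = 33 \left(1 - 6\right) \left(-4 + 9\right) \left(-7\right) = 33 \left(\left(-5\right) 5\right) \left(-7\right) = 33 \left(-25\right) \left(-7\right) = \left(-825\right) \left(-7\right) = 5775$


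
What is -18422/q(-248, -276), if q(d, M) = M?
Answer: 9211/138 ≈ 66.746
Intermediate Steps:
-18422/q(-248, -276) = -18422/(-276) = -18422*(-1/276) = 9211/138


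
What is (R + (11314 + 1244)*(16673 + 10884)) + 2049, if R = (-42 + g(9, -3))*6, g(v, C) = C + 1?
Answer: 346062591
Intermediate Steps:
g(v, C) = 1 + C
R = -264 (R = (-42 + (1 - 3))*6 = (-42 - 2)*6 = -44*6 = -264)
(R + (11314 + 1244)*(16673 + 10884)) + 2049 = (-264 + (11314 + 1244)*(16673 + 10884)) + 2049 = (-264 + 12558*27557) + 2049 = (-264 + 346060806) + 2049 = 346060542 + 2049 = 346062591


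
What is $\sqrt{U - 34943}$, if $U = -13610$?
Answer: $i \sqrt{48553} \approx 220.35 i$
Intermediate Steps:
$\sqrt{U - 34943} = \sqrt{-13610 - 34943} = \sqrt{-48553} = i \sqrt{48553}$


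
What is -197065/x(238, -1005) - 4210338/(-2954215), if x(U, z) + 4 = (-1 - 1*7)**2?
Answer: -10580359249/3222780 ≈ -3283.0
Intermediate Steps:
x(U, z) = 60 (x(U, z) = -4 + (-1 - 1*7)**2 = -4 + (-1 - 7)**2 = -4 + (-8)**2 = -4 + 64 = 60)
-197065/x(238, -1005) - 4210338/(-2954215) = -197065/60 - 4210338/(-2954215) = -197065*1/60 - 4210338*(-1/2954215) = -39413/12 + 382758/268565 = -10580359249/3222780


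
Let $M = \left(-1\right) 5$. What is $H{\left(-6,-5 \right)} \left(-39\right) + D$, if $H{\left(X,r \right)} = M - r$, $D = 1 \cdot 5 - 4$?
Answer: $1$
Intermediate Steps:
$M = -5$
$D = 1$ ($D = 5 - 4 = 1$)
$H{\left(X,r \right)} = -5 - r$
$H{\left(-6,-5 \right)} \left(-39\right) + D = \left(-5 - -5\right) \left(-39\right) + 1 = \left(-5 + 5\right) \left(-39\right) + 1 = 0 \left(-39\right) + 1 = 0 + 1 = 1$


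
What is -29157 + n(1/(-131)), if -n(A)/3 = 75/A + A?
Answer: 41661/131 ≈ 318.02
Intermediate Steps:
n(A) = -225/A - 3*A (n(A) = -3*(75/A + A) = -3*(A + 75/A) = -225/A - 3*A)
-29157 + n(1/(-131)) = -29157 + (-225/(1/(-131)) - 3/(-131)) = -29157 + (-225/(-1/131) - 3*(-1/131)) = -29157 + (-225*(-131) + 3/131) = -29157 + (29475 + 3/131) = -29157 + 3861228/131 = 41661/131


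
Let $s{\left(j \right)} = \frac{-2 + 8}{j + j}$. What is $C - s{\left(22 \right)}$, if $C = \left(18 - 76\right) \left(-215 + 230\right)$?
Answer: $- \frac{19143}{22} \approx -870.14$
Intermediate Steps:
$s{\left(j \right)} = \frac{3}{j}$ ($s{\left(j \right)} = \frac{6}{2 j} = 6 \frac{1}{2 j} = \frac{3}{j}$)
$C = -870$ ($C = \left(-58\right) 15 = -870$)
$C - s{\left(22 \right)} = -870 - \frac{3}{22} = - \frac{19143}{22}$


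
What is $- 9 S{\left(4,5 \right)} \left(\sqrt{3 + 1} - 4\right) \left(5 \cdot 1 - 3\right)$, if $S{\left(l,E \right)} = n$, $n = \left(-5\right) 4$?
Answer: $-720$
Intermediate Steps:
$n = -20$
$S{\left(l,E \right)} = -20$
$- 9 S{\left(4,5 \right)} \left(\sqrt{3 + 1} - 4\right) \left(5 \cdot 1 - 3\right) = \left(-9\right) \left(-20\right) \left(\sqrt{3 + 1} - 4\right) \left(5 \cdot 1 - 3\right) = 180 \left(\sqrt{4} - 4\right) \left(5 - 3\right) = 180 \left(2 - 4\right) 2 = 180 \left(\left(-2\right) 2\right) = 180 \left(-4\right) = -720$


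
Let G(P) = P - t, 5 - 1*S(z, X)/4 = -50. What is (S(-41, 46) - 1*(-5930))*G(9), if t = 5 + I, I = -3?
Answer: 43050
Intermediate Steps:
S(z, X) = 220 (S(z, X) = 20 - 4*(-50) = 20 + 200 = 220)
t = 2 (t = 5 - 3 = 2)
G(P) = -2 + P (G(P) = P - 1*2 = P - 2 = -2 + P)
(S(-41, 46) - 1*(-5930))*G(9) = (220 - 1*(-5930))*(-2 + 9) = (220 + 5930)*7 = 6150*7 = 43050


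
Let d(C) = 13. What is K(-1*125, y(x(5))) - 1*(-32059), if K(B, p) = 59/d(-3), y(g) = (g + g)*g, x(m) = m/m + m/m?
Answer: 416826/13 ≈ 32064.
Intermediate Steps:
x(m) = 2 (x(m) = 1 + 1 = 2)
y(g) = 2*g² (y(g) = (2*g)*g = 2*g²)
K(B, p) = 59/13
K(-1*125, y(x(5))) - 1*(-32059) = 59/13 - 1*(-32059) = 59/13 + 32059 = 416826/13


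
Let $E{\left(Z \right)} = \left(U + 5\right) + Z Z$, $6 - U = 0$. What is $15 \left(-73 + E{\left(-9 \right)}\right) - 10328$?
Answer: $-10043$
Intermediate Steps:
$U = 6$ ($U = 6 - 0 = 6 + 0 = 6$)
$E{\left(Z \right)} = 11 + Z^{2}$ ($E{\left(Z \right)} = \left(6 + 5\right) + Z Z = 11 + Z^{2}$)
$15 \left(-73 + E{\left(-9 \right)}\right) - 10328 = 15 \left(-73 + \left(11 + \left(-9\right)^{2}\right)\right) - 10328 = 15 \left(-73 + \left(11 + 81\right)\right) - 10328 = 15 \left(-73 + 92\right) - 10328 = 15 \cdot 19 - 10328 = 285 - 10328 = -10043$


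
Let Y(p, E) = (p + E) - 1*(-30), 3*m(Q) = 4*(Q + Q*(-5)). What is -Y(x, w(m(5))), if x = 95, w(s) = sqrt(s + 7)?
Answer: -125 - I*sqrt(177)/3 ≈ -125.0 - 4.4347*I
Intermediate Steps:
m(Q) = -16*Q/3 (m(Q) = (4*(Q + Q*(-5)))/3 = (4*(Q - 5*Q))/3 = (4*(-4*Q))/3 = (-16*Q)/3 = -16*Q/3)
w(s) = sqrt(7 + s)
Y(p, E) = 30 + E + p (Y(p, E) = (E + p) + 30 = 30 + E + p)
-Y(x, w(m(5))) = -(30 + sqrt(7 - 16/3*5) + 95) = -(30 + sqrt(7 - 80/3) + 95) = -(30 + sqrt(-59/3) + 95) = -(30 + I*sqrt(177)/3 + 95) = -(125 + I*sqrt(177)/3) = -125 - I*sqrt(177)/3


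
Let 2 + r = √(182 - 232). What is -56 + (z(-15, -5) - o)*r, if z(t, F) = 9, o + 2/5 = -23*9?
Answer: -2444/5 + 1082*I*√2 ≈ -488.8 + 1530.2*I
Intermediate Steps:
o = -1037/5 (o = -⅖ - 23*9 = -⅖ - 207 = -1037/5 ≈ -207.40)
r = -2 + 5*I*√2 (r = -2 + √(182 - 232) = -2 + √(-50) = -2 + 5*I*√2 ≈ -2.0 + 7.0711*I)
-56 + (z(-15, -5) - o)*r = -56 + (9 - 1*(-1037/5))*(-2 + 5*I*√2) = -56 + (9 + 1037/5)*(-2 + 5*I*√2) = -56 + 1082*(-2 + 5*I*√2)/5 = -56 + (-2164/5 + 1082*I*√2) = -2444/5 + 1082*I*√2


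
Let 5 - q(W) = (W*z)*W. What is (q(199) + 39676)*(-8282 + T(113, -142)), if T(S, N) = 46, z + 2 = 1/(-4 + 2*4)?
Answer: -897581929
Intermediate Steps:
z = -7/4 (z = -2 + 1/(-4 + 2*4) = -2 + 1/(-4 + 8) = -2 + 1/4 = -7/4 ≈ -1.7500)
q(W) = 5 + 7*W**2/4 (q(W) = 5 - W*(-7/4)*W = 5 - (-7*W/4)*W = 5 - (-7)*W**2/4 = 5 + 7*W**2/4)
(q(199) + 39676)*(-8282 + T(113, -142)) = ((5 + (7/4)*199**2) + 39676)*(-8282 + 46) = ((5 + (7/4)*39601) + 39676)*(-8236) = ((5 + 277207/4) + 39676)*(-8236) = (277227/4 + 39676)*(-8236) = (435931/4)*(-8236) = -897581929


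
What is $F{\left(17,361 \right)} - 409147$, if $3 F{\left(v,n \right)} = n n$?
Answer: $- \frac{1097120}{3} \approx -3.6571 \cdot 10^{5}$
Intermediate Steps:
$F{\left(v,n \right)} = \frac{n^{2}}{3}$ ($F{\left(v,n \right)} = \frac{n n}{3} = \frac{n^{2}}{3}$)
$F{\left(17,361 \right)} - 409147 = \frac{361^{2}}{3} - 409147 = \frac{1}{3} \cdot 130321 - 409147 = \frac{130321}{3} - 409147 = - \frac{1097120}{3}$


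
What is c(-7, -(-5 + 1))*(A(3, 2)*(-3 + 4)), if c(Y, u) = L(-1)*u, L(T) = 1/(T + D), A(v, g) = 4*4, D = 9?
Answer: 8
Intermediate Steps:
A(v, g) = 16
L(T) = 1/(9 + T) (L(T) = 1/(T + 9) = 1/(9 + T))
c(Y, u) = u/8 (c(Y, u) = u/(9 - 1) = u/8)
c(-7, -(-5 + 1))*(A(3, 2)*(-3 + 4)) = ((-(-5 + 1))/8)*(16*(-3 + 4)) = ((-1*(-4))/8)*(16*1) = ((⅛)*4)*16 = (½)*16 = 8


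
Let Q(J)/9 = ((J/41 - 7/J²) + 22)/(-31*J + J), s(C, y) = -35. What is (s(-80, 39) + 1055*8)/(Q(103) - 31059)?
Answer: -1882795939175/6957512610702 ≈ -0.27061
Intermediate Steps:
Q(J) = -3*(22 - 7/J² + J/41)/(10*J) (Q(J) = 9*(((J/41 - 7/J²) + 22)/(-31*J + J)) = 9*(((J*(1/41) - 7/J²) + 22)/((-30*J))) = 9*(((J/41 - 7/J²) + 22)*(-1/(30*J))) = 9*(((-7/J² + J/41) + 22)*(-1/(30*J))) = 9*((22 - 7/J² + J/41)*(-1/(30*J))) = 9*(-(22 - 7/J² + J/41)/(30*J)) = -3*(22 - 7/J² + J/41)/(10*J))
(s(-80, 39) + 1055*8)/(Q(103) - 31059) = (-35 + 1055*8)/((-3/410 - 33/5/103 + (21/10)/103³) - 31059) = (-35 + 8440)/((-3/410 - 33/5*1/103 + (21/10)*(1/1092727)) - 31059) = 8405/((-3/410 - 33/515 + 21/10927270) - 31059) = 8405/(-15992637/224009035 - 31059) = 8405/(-6957512610702/224009035) = 8405*(-224009035/6957512610702) = -1882795939175/6957512610702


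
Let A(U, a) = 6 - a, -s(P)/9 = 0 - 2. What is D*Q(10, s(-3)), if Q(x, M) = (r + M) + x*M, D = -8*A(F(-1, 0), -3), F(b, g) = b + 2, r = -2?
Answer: -14112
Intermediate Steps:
s(P) = 18 (s(P) = -9*(0 - 2) = -9*(-2) = 18)
F(b, g) = 2 + b
D = -72 (D = -8*(6 - 1*(-3)) = -8*(6 + 3) = -8*9 = -72)
Q(x, M) = -2 + M + M*x (Q(x, M) = (-2 + M) + x*M = (-2 + M) + M*x = -2 + M + M*x)
D*Q(10, s(-3)) = -72*(-2 + 18 + 18*10) = -72*(-2 + 18 + 180) = -72*196 = -14112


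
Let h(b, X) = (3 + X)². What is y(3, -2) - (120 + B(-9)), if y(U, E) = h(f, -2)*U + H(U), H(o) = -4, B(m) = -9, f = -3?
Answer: -112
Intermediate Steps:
y(U, E) = -4 + U (y(U, E) = (3 - 2)²*U - 4 = 1²*U - 4 = 1*U - 4 = U - 4 = -4 + U)
y(3, -2) - (120 + B(-9)) = (-4 + 3) - (120 - 9) = -1 - 1*111 = -1 - 111 = -112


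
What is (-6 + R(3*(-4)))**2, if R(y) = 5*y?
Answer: 4356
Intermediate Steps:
(-6 + R(3*(-4)))**2 = (-6 + 5*(3*(-4)))**2 = (-6 + 5*(-12))**2 = (-6 - 60)**2 = (-66)**2 = 4356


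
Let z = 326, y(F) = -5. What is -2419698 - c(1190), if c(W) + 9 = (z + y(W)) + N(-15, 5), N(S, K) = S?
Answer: -2419995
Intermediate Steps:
c(W) = 297 (c(W) = -9 + ((326 - 5) - 15) = -9 + (321 - 15) = -9 + 306 = 297)
-2419698 - c(1190) = -2419698 - 1*297 = -2419698 - 297 = -2419995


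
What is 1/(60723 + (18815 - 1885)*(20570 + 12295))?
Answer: 1/556465173 ≈ 1.7971e-9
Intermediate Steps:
1/(60723 + (18815 - 1885)*(20570 + 12295)) = 1/(60723 + 16930*32865) = 1/(60723 + 556404450) = 1/556465173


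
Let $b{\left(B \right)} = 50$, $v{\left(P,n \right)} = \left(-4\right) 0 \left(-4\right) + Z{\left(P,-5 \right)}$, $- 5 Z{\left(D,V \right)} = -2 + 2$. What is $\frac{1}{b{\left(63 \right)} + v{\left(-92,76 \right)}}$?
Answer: $\frac{1}{50} \approx 0.02$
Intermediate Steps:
$Z{\left(D,V \right)} = 0$ ($Z{\left(D,V \right)} = - \frac{-2 + 2}{5} = \left(- \frac{1}{5}\right) 0 = 0$)
$v{\left(P,n \right)} = 0$ ($v{\left(P,n \right)} = \left(-4\right) 0 \left(-4\right) + 0 = 0 \left(-4\right) + 0 = 0 + 0 = 0$)
$\frac{1}{b{\left(63 \right)} + v{\left(-92,76 \right)}} = \frac{1}{50 + 0} = \frac{1}{50}$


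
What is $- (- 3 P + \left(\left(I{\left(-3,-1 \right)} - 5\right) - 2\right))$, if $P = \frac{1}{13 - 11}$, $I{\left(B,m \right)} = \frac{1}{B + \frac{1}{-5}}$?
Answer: $\frac{141}{16} \approx 8.8125$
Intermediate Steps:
$I{\left(B,m \right)} = \frac{1}{- \frac{1}{5} + B}$ ($I{\left(B,m \right)} = \frac{1}{B - \frac{1}{5}} = \frac{1}{- \frac{1}{5} + B}$)
$P = \frac{1}{2} \approx 0.5$
$- (- 3 P + \left(\left(I{\left(-3,-1 \right)} - 5\right) - 2\right)) = - (\left(-3\right) \frac{1}{2} - \left(7 - \frac{5}{-1 + 5 \left(-3\right)}\right)) = - (- \frac{3}{2} - \left(7 - \frac{5}{-1 - 15}\right)) = - (- \frac{3}{2} - \left(7 + \frac{5}{16}\right)) = - (- \frac{3}{2} + \left(\left(5 \left(- \frac{1}{16}\right) - 5\right) - 2\right)) = - (- \frac{3}{2} - \frac{117}{16}) = \left(-1\right) \left(- \frac{141}{16}\right) = \frac{141}{16}$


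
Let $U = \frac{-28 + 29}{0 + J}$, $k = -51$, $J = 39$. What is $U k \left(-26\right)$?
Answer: $34$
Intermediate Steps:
$U = \frac{1}{39}$ ($U = \frac{-28 + 29}{0 + 39} = 1 \cdot \frac{1}{39} = \frac{1}{39} \approx 0.025641$)
$U k \left(-26\right) = \frac{1}{39} \left(-51\right) \left(-26\right) = \left(- \frac{17}{13}\right) \left(-26\right) = 34$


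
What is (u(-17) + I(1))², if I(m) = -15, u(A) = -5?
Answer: 400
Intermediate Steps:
(u(-17) + I(1))² = (-5 - 15)² = (-20)² = 400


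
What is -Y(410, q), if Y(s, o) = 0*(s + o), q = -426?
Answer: 0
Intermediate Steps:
Y(s, o) = 0 (Y(s, o) = 0*(o + s) = 0)
-Y(410, q) = -1*0 = 0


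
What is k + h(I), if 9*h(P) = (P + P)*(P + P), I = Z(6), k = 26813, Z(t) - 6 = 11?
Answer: 242473/9 ≈ 26941.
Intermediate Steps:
Z(t) = 17 (Z(t) = 6 + 11 = 17)
I = 17
h(P) = 4*P**2/9 (h(P) = ((P + P)*(P + P))/9 = ((2*P)*(2*P))/9 = (4*P**2)/9 = 4*P**2/9)
k + h(I) = 26813 + (4/9)*17**2 = 26813 + (4/9)*289 = 26813 + 1156/9 = 242473/9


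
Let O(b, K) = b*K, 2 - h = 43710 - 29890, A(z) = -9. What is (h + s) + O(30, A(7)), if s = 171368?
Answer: 157280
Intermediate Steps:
h = -13818 (h = 2 - (43710 - 29890) = 2 - 1*13820 = 2 - 13820 = -13818)
O(b, K) = K*b
(h + s) + O(30, A(7)) = (-13818 + 171368) - 9*30 = 157550 - 270 = 157280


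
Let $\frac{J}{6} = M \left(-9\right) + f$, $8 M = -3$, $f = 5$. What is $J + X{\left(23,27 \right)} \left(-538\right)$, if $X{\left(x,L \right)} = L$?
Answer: $- \frac{57903}{4} \approx -14476.0$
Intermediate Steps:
$M = - \frac{3}{8}$ ($M = \frac{1}{8} \left(-3\right) = - \frac{3}{8} \approx -0.375$)
$J = \frac{201}{4}$ ($J = 6 \left(\left(- \frac{3}{8}\right) \left(-9\right) + 5\right) = 6 \left(\frac{27}{8} + 5\right) = 6 \cdot \frac{67}{8} = \frac{201}{4} \approx 50.25$)
$J + X{\left(23,27 \right)} \left(-538\right) = \frac{201}{4} + 27 \left(-538\right) = \frac{201}{4} - 14526 = - \frac{57903}{4}$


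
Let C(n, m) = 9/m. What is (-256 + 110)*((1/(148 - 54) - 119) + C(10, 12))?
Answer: 1622717/94 ≈ 17263.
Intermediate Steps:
(-256 + 110)*((1/(148 - 54) - 119) + C(10, 12)) = (-256 + 110)*((1/(148 - 54) - 119) + 9/12) = -146*((1/94 - 119) + 9*(1/12)) = -146*((1/94 - 119) + ¾) = -146*(-11185/94 + ¾) = -146*(-22229/188) = 1622717/94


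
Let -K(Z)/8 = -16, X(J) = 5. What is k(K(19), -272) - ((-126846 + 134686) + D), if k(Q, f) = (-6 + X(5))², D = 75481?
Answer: -83320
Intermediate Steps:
K(Z) = 128 (K(Z) = -8*(-16) = 128)
k(Q, f) = 1 (k(Q, f) = (-6 + 5)² = (-1)² = 1)
k(K(19), -272) - ((-126846 + 134686) + D) = 1 - ((-126846 + 134686) + 75481) = 1 - (7840 + 75481) = 1 - 1*83321 = 1 - 83321 = -83320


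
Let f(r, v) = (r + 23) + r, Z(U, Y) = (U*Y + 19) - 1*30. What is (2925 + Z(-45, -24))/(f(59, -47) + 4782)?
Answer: 3994/4923 ≈ 0.81129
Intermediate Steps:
Z(U, Y) = -11 + U*Y (Z(U, Y) = (19 + U*Y) - 30 = -11 + U*Y)
f(r, v) = 23 + 2*r (f(r, v) = (23 + r) + r = 23 + 2*r)
(2925 + Z(-45, -24))/(f(59, -47) + 4782) = (2925 + (-11 - 45*(-24)))/((23 + 2*59) + 4782) = (2925 + (-11 + 1080))/((23 + 118) + 4782) = (2925 + 1069)/(141 + 4782) = 3994/4923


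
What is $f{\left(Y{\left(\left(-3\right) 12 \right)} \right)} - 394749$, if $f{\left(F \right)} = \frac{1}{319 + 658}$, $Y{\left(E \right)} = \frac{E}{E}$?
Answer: $- \frac{385669772}{977} \approx -3.9475 \cdot 10^{5}$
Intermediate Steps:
$Y{\left(E \right)} = 1$
$f{\left(F \right)} = \frac{1}{977}$
$f{\left(Y{\left(\left(-3\right) 12 \right)} \right)} - 394749 = \frac{1}{977} - 394749 = - \frac{385669772}{977}$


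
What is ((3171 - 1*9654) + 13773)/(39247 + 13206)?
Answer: 7290/52453 ≈ 0.13898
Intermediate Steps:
((3171 - 1*9654) + 13773)/(39247 + 13206) = ((3171 - 9654) + 13773)/52453 = (-6483 + 13773)*(1/52453) = 7290*(1/52453) = 7290/52453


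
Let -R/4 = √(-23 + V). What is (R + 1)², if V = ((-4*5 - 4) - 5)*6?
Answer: (1 - 4*I*√197)² ≈ -3151.0 - 112.29*I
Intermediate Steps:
V = -174 (V = ((-20 - 4) - 5)*6 = (-24 - 5)*6 = -29*6 = -174)
R = -4*I*√197 (R = -4*√(-23 - 174) = -4*I*√197 ≈ -56.143*I)
(R + 1)² = (-4*I*√197 + 1)² = (1 - 4*I*√197)²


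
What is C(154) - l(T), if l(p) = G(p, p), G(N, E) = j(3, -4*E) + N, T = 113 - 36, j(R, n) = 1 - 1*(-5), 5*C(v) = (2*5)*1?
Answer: -81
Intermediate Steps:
C(v) = 2 (C(v) = ((2*5)*1)/5 = (10*1)/5 = (⅕)*10 = 2)
j(R, n) = 6 (j(R, n) = 1 + 5 = 6)
T = 77
G(N, E) = 6 + N
l(p) = 6 + p
C(154) - l(T) = 2 - (6 + 77) = 2 - 1*83 = 2 - 83 = -81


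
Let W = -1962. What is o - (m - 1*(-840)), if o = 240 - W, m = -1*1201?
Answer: 2563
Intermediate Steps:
m = -1201
o = 2202 (o = 240 - 1*(-1962) = 240 + 1962 = 2202)
o - (m - 1*(-840)) = 2202 - (-1201 - 1*(-840)) = 2202 - (-1201 + 840) = 2202 - 1*(-361) = 2202 + 361 = 2563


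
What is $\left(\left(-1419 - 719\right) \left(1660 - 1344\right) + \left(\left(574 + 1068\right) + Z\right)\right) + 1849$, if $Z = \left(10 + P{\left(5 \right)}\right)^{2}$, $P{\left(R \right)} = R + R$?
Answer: $-671717$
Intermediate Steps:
$P{\left(R \right)} = 2 R$
$Z = 400$ ($Z = \left(10 + 2 \cdot 5\right)^{2} = \left(10 + 10\right)^{2} = 20^{2} = 400$)
$\left(\left(-1419 - 719\right) \left(1660 - 1344\right) + \left(\left(574 + 1068\right) + Z\right)\right) + 1849 = \left(\left(-1419 - 719\right) \left(1660 - 1344\right) + \left(\left(574 + 1068\right) + 400\right)\right) + 1849 = \left(\left(-2138\right) 316 + \left(1642 + 400\right)\right) + 1849 = \left(-675608 + 2042\right) + 1849 = -673566 + 1849 = -671717$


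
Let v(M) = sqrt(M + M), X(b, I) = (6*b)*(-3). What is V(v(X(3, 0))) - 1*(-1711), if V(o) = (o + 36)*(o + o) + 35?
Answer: 1530 + 432*I*sqrt(3) ≈ 1530.0 + 748.25*I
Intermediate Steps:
X(b, I) = -18*b
v(M) = sqrt(2)*sqrt(M) (v(M) = sqrt(2*M) = sqrt(2)*sqrt(M))
V(o) = 35 + 2*o*(36 + o) (V(o) = (36 + o)*(2*o) + 35 = 2*o*(36 + o) + 35 = 35 + 2*o*(36 + o))
V(v(X(3, 0))) - 1*(-1711) = (35 + 2*(sqrt(2)*sqrt(-18*3))**2 + 72*(sqrt(2)*sqrt(-18*3))) - 1*(-1711) = (35 + 2*(sqrt(2)*sqrt(-54))**2 + 72*(sqrt(2)*sqrt(-54))) + 1711 = (35 + 2*(sqrt(2)*(3*I*sqrt(6)))**2 + 72*(sqrt(2)*(3*I*sqrt(6)))) + 1711 = (35 + 2*(6*I*sqrt(3))**2 + 72*(6*I*sqrt(3))) + 1711 = (35 + 2*(-108) + 432*I*sqrt(3)) + 1711 = (35 - 216 + 432*I*sqrt(3)) + 1711 = (-181 + 432*I*sqrt(3)) + 1711 = 1530 + 432*I*sqrt(3)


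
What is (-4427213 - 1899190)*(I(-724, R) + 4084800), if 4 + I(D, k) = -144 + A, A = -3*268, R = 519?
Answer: -25836068238744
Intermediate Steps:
A = -804
I(D, k) = -952 (I(D, k) = -4 + (-144 - 804) = -4 - 948 = -952)
(-4427213 - 1899190)*(I(-724, R) + 4084800) = (-4427213 - 1899190)*(-952 + 4084800) = -6326403*4083848 = -25836068238744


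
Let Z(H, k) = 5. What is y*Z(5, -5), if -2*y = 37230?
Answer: -93075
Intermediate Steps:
y = -18615 (y = -½*37230 = -18615)
y*Z(5, -5) = -18615*5 = -93075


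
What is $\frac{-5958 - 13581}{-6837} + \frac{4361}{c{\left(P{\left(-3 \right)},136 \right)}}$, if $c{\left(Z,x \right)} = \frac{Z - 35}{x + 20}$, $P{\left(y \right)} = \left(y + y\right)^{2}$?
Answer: $\frac{1550446677}{2279} \approx 6.8032 \cdot 10^{5}$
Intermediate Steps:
$P{\left(y \right)} = 4 y^{2}$ ($P{\left(y \right)} = \left(2 y\right)^{2} = 4 y^{2}$)
$c{\left(Z,x \right)} = \frac{-35 + Z}{20 + x}$
$\frac{-5958 - 13581}{-6837} + \frac{4361}{c{\left(P{\left(-3 \right)},136 \right)}} = \frac{-5958 - 13581}{-6837} + \frac{4361}{\frac{1}{20 + 136} \left(-35 + 4 \left(-3\right)^{2}\right)} = \left(-19539\right) \left(- \frac{1}{6837}\right) + \frac{4361}{\frac{1}{156} \left(-35 + 4 \cdot 9\right)} = \frac{6513}{2279} + \frac{4361}{\frac{1}{156} \left(-35 + 36\right)} = \frac{6513}{2279} + \frac{4361}{\frac{1}{156} \cdot 1} = \frac{6513}{2279} + 4361 \frac{1}{\frac{1}{156}} = \frac{6513}{2279} + 4361 \cdot 156 = \frac{6513}{2279} + 680316 = \frac{1550446677}{2279}$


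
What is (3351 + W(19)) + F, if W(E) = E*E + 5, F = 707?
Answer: 4424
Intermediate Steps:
W(E) = 5 + E**2 (W(E) = E**2 + 5 = 5 + E**2)
(3351 + W(19)) + F = (3351 + (5 + 19**2)) + 707 = (3351 + (5 + 361)) + 707 = (3351 + 366) + 707 = 3717 + 707 = 4424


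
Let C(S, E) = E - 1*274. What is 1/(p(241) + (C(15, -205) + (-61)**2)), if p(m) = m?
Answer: 1/3483 ≈ 0.00028711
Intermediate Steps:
C(S, E) = -274 + E (C(S, E) = E - 274 = -274 + E)
1/(p(241) + (C(15, -205) + (-61)**2)) = 1/(241 + ((-274 - 205) + (-61)**2)) = 1/(241 + (-479 + 3721)) = 1/(241 + 3242) = 1/3483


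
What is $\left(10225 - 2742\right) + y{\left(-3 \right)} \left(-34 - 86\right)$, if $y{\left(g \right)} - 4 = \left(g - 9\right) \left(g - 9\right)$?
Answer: $-10277$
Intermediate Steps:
$y{\left(g \right)} = 4 + \left(-9 + g\right)^{2}$ ($y{\left(g \right)} = 4 + \left(g - 9\right) \left(g - 9\right) = 4 + \left(-9 + g\right) \left(-9 + g\right) = 4 + \left(-9 + g\right)^{2}$)
$\left(10225 - 2742\right) + y{\left(-3 \right)} \left(-34 - 86\right) = \left(10225 - 2742\right) + \left(4 + \left(-9 - 3\right)^{2}\right) \left(-34 - 86\right) = \left(10225 - 2742\right) + \left(4 + \left(-12\right)^{2}\right) \left(-120\right) = 7483 + \left(4 + 144\right) \left(-120\right) = 7483 + 148 \left(-120\right) = 7483 - 17760 = -10277$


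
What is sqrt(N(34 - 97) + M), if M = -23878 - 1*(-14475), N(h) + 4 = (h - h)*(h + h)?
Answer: I*sqrt(9407) ≈ 96.99*I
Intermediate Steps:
N(h) = -4 (N(h) = -4 + (h - h)*(h + h) = -4 + 0*(2*h) = -4 + 0 = -4)
M = -9403 (M = -23878 + 14475 = -9403)
sqrt(N(34 - 97) + M) = sqrt(-4 - 9403) = sqrt(-9407) = I*sqrt(9407)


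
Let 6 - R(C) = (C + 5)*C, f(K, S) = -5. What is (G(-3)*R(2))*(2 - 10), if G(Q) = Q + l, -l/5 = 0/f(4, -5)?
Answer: -192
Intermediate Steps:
l = 0 (l = -0/(-5) = -0*(-1)/5 = -5*0 = 0)
R(C) = 6 - C*(5 + C) (R(C) = 6 - (C + 5)*C = 6 - (5 + C)*C = 6 - C*(5 + C))
G(Q) = Q (G(Q) = Q + 0 = Q)
(G(-3)*R(2))*(2 - 10) = (-3*(6 - 1*2**2 - 5*2))*(2 - 10) = -3*(6 - 1*4 - 10)*(-8) = -3*(6 - 4 - 10)*(-8) = -3*(-8)*(-8) = 24*(-8) = -192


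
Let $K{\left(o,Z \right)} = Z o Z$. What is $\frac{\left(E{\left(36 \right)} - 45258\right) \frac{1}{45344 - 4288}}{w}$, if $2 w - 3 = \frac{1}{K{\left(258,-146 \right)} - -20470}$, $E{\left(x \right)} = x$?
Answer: $- \frac{62406337389}{84985894340} \approx -0.73431$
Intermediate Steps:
$K{\left(o,Z \right)} = o Z^{2}$
$w = \frac{16559995}{11039996}$ ($w = \frac{3}{2} + \frac{1}{2 \left(258 \left(-146\right)^{2} - -20470\right)} = \frac{3}{2} + \frac{1}{2 \left(258 \cdot 21316 + 20470\right)} = \frac{3}{2} + \frac{1}{2 \left(5499528 + 20470\right)} = \frac{3}{2} + \frac{1}{2 \cdot 5519998} = \frac{3}{2} + \frac{1}{2} \cdot \frac{1}{5519998} = \frac{3}{2} + \frac{1}{11039996} = \frac{16559995}{11039996} \approx 1.5$)
$\frac{\left(E{\left(36 \right)} - 45258\right) \frac{1}{45344 - 4288}}{w} = \frac{\left(36 - 45258\right) \frac{1}{45344 - 4288}}{\frac{16559995}{11039996}} = - \frac{45222}{41056} \cdot \frac{11039996}{16559995} = \left(-45222\right) \frac{1}{41056} \cdot \frac{11039996}{16559995} = \left(- \frac{22611}{20528}\right) \frac{11039996}{16559995} = - \frac{62406337389}{84985894340}$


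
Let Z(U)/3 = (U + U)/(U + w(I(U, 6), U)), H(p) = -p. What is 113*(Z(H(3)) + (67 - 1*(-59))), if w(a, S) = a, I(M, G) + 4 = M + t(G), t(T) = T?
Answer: 29493/2 ≈ 14747.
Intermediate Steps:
I(M, G) = -4 + G + M (I(M, G) = -4 + (M + G) = -4 + (G + M) = -4 + G + M)
Z(U) = 6*U/(2 + 2*U) (Z(U) = 3*((U + U)/(U + (-4 + 6 + U))) = 3*((2*U)/(U + (2 + U))) = 3*((2*U)/(2 + 2*U)) = 3*(2*U/(2 + 2*U)) = 6*U/(2 + 2*U))
113*(Z(H(3)) + (67 - 1*(-59))) = 113*(3*(-1*3)/(1 - 1*3) + (67 - 1*(-59))) = 113*(3*(-3)/(1 - 3) + (67 + 59)) = 113*(3*(-3)/(-2) + 126) = 113*(3*(-3)*(-½) + 126) = 113*(9/2 + 126) = 113*(261/2) = 29493/2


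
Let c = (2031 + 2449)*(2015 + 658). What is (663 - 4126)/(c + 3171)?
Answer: -3463/11978211 ≈ -0.00028911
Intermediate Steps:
c = 11975040 (c = 4480*2673 = 11975040)
(663 - 4126)/(c + 3171) = (663 - 4126)/(11975040 + 3171) = -3463/11978211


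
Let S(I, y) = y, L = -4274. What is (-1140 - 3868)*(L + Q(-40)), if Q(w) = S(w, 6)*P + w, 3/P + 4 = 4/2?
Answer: 21649584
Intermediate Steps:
P = -3/2 (P = 3/(-4 + 4/2) = 3/(-4 + 4*(½)) = 3/(-4 + 2) = 3/(-2) = 3*(-½) = -3/2 ≈ -1.5000)
Q(w) = -9 + w (Q(w) = 6*(-3/2) + w = -9 + w)
(-1140 - 3868)*(L + Q(-40)) = (-1140 - 3868)*(-4274 + (-9 - 40)) = -5008*(-4274 - 49) = -5008*(-4323) = 21649584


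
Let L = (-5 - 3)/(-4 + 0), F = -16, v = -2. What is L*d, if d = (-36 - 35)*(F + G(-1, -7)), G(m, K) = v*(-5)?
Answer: 852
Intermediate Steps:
G(m, K) = 10 (G(m, K) = -2*(-5) = 10)
L = 2 (L = -8/(-4) = -8*(-¼) = 2)
d = 426 (d = (-36 - 35)*(-16 + 10) = -71*(-6) = 426)
L*d = 2*426 = 852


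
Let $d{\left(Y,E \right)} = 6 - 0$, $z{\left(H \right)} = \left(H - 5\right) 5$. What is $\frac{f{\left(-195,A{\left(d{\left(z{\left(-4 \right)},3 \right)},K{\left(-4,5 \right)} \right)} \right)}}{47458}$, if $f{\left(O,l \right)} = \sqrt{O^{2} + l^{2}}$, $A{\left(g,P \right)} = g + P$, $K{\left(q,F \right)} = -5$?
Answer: $\frac{\sqrt{38026}}{47458} \approx 0.004109$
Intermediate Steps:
$z{\left(H \right)} = -25 + 5 H$ ($z{\left(H \right)} = \left(-5 + H\right) 5 = -25 + 5 H$)
$d{\left(Y,E \right)} = 6$ ($d{\left(Y,E \right)} = 6 + 0 = 6$)
$A{\left(g,P \right)} = P + g$
$\frac{f{\left(-195,A{\left(d{\left(z{\left(-4 \right)},3 \right)},K{\left(-4,5 \right)} \right)} \right)}}{47458} = \frac{\sqrt{\left(-195\right)^{2} + \left(-5 + 6\right)^{2}}}{47458} = \sqrt{38025 + 1^{2}} \cdot \frac{1}{47458} = \sqrt{38025 + 1} \cdot \frac{1}{47458} = \sqrt{38026} \cdot \frac{1}{47458} = \frac{\sqrt{38026}}{47458}$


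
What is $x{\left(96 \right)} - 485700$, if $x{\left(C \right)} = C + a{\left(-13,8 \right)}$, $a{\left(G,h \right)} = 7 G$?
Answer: $-485695$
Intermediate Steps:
$x{\left(C \right)} = -91 + C$ ($x{\left(C \right)} = C + 7 \left(-13\right) = C - 91 = -91 + C$)
$x{\left(96 \right)} - 485700 = \left(-91 + 96\right) - 485700 = 5 - 485700 = -485695$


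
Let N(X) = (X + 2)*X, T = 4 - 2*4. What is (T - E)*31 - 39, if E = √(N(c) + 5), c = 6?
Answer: -163 - 31*√53 ≈ -388.68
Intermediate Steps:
T = -4 (T = 4 - 8 = -4)
N(X) = X*(2 + X) (N(X) = (2 + X)*X = X*(2 + X))
E = √53 (E = √(6*(2 + 6) + 5) = √(6*8 + 5) = √(48 + 5) = √53 ≈ 7.2801)
(T - E)*31 - 39 = (-4 - √53)*31 - 39 = (-124 - 31*√53) - 39 = -163 - 31*√53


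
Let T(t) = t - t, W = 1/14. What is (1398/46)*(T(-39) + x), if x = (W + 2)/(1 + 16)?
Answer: 20271/5474 ≈ 3.7031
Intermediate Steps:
W = 1/14 ≈ 0.071429
T(t) = 0
x = 29/238 (x = (1/14 + 2)/(1 + 16) = (29/14)/17 = (1/17)*(29/14) = 29/238 ≈ 0.12185)
(1398/46)*(T(-39) + x) = (1398/46)*(0 + 29/238) = (1398*(1/46))*(29/238) = (699/23)*(29/238) = 20271/5474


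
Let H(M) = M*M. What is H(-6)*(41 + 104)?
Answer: 5220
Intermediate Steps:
H(M) = M²
H(-6)*(41 + 104) = (-6)²*(41 + 104) = 36*145 = 5220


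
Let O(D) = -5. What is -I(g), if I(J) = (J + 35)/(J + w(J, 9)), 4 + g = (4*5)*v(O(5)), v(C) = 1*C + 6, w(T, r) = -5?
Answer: -51/11 ≈ -4.6364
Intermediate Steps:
v(C) = 6 + C (v(C) = C + 6 = 6 + C)
g = 16 (g = -4 + (4*5)*(6 - 5) = -4 + 20*1 = -4 + 20 = 16)
I(J) = (35 + J)/(-5 + J) (I(J) = (J + 35)/(J - 5) = (35 + J)/(-5 + J))
-I(g) = -(35 + 16)/(-5 + 16) = -51/11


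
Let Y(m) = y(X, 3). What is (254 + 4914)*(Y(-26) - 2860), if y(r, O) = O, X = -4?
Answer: -14764976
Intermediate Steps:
Y(m) = 3
(254 + 4914)*(Y(-26) - 2860) = (254 + 4914)*(3 - 2860) = 5168*(-2857) = -14764976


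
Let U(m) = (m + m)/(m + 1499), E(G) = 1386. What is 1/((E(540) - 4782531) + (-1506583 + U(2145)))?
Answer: -1822/11456238271 ≈ -1.5904e-7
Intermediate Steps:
U(m) = 2*m/(1499 + m) (U(m) = (2*m)/(1499 + m) = 2*m/(1499 + m))
1/((E(540) - 4782531) + (-1506583 + U(2145))) = 1/((1386 - 4782531) + (-1506583 + 2*2145/(1499 + 2145))) = 1/(-4781145 + (-1506583 + 2*2145/3644)) = 1/(-4781145 + (-1506583 + 2*2145*(1/3644))) = 1/(-4781145 + (-1506583 + 2145/1822)) = 1/(-4781145 - 2744992081/1822) = 1/(-11456238271/1822) = -1822/11456238271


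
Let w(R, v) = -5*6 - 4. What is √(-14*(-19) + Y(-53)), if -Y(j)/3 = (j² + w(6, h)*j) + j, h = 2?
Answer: 4*I*√838 ≈ 115.79*I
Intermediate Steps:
w(R, v) = -34 (w(R, v) = -30 - 4 = -34)
Y(j) = -3*j² + 99*j (Y(j) = -3*((j² - 34*j) + j) = -3*(j² - 33*j) = -3*j² + 99*j)
√(-14*(-19) + Y(-53)) = √(-14*(-19) + 3*(-53)*(33 - 1*(-53))) = √(266 + 3*(-53)*(33 + 53)) = √(266 + 3*(-53)*86) = √(266 - 13674) = √(-13408) = 4*I*√838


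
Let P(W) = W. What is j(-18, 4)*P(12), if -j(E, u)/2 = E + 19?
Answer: -24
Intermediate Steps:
j(E, u) = -38 - 2*E (j(E, u) = -2*(E + 19) = -2*(19 + E) = -38 - 2*E)
j(-18, 4)*P(12) = (-38 - 2*(-18))*12 = (-38 + 36)*12 = -2*12 = -24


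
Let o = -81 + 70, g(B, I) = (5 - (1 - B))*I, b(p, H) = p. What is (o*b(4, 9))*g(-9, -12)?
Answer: -2640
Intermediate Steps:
g(B, I) = I*(4 + B) (g(B, I) = (5 + (-1 + B))*I = (4 + B)*I = I*(4 + B))
o = -11
(o*b(4, 9))*g(-9, -12) = (-11*4)*(-12*(4 - 9)) = -(-528)*(-5) = -44*60 = -2640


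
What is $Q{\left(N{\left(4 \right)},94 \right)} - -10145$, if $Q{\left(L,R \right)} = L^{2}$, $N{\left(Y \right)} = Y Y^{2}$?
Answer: $14241$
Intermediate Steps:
$N{\left(Y \right)} = Y^{3}$
$Q{\left(N{\left(4 \right)},94 \right)} - -10145 = \left(4^{3}\right)^{2} - -10145 = 64^{2} + 10145 = 4096 + 10145 = 14241$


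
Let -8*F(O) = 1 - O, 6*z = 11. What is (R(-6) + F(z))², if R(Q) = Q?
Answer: 80089/2304 ≈ 34.761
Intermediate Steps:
z = 11/6 (z = (⅙)*11 = 11/6 ≈ 1.8333)
F(O) = -⅛ + O/8 (F(O) = -(1 - O)/8 = -⅛ + O/8)
(R(-6) + F(z))² = (-6 + (-⅛ + (⅛)*(11/6)))² = (-6 + (-⅛ + 11/48))² = (-6 + 5/48)² = (-283/48)² = 80089/2304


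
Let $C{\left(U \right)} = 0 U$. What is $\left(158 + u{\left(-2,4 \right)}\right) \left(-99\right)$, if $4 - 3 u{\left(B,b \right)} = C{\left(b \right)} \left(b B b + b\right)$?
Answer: $-15774$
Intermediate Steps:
$C{\left(U \right)} = 0$
$u{\left(B,b \right)} = \frac{4}{3}$ ($u{\left(B,b \right)} = \frac{4}{3} - \frac{0 \left(b B b + b\right)}{3} = \frac{4}{3} - \frac{0 \left(B b b + b\right)}{3} = \frac{4}{3} - \frac{0 \left(B b^{2} + b\right)}{3} = \frac{4}{3} - \frac{0 \left(b + B b^{2}\right)}{3} = \frac{4}{3} - 0 = \frac{4}{3} + 0 = \frac{4}{3}$)
$\left(158 + u{\left(-2,4 \right)}\right) \left(-99\right) = \left(158 + \frac{4}{3}\right) \left(-99\right) = \frac{478}{3} \left(-99\right) = -15774$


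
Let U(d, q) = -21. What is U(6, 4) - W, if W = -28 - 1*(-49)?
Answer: -42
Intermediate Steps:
W = 21 (W = -28 + 49 = 21)
U(6, 4) - W = -21 - 1*21 = -21 - 21 = -42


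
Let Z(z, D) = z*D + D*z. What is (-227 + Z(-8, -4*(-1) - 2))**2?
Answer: 67081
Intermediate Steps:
Z(z, D) = 2*D*z (Z(z, D) = D*z + D*z = 2*D*z)
(-227 + Z(-8, -4*(-1) - 2))**2 = (-227 + 2*(-4*(-1) - 2)*(-8))**2 = (-227 + 2*(4 - 2)*(-8))**2 = (-227 + 2*2*(-8))**2 = (-227 - 32)**2 = (-259)**2 = 67081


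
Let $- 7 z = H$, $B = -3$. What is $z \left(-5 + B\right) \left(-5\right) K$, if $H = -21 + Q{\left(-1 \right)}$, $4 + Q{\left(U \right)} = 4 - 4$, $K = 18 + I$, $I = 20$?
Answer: $\frac{38000}{7} \approx 5428.6$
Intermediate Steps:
$K = 38$ ($K = 18 + 20 = 38$)
$Q{\left(U \right)} = -4$ ($Q{\left(U \right)} = -4 + \left(4 - 4\right) = -4 + 0 = -4$)
$H = -25$ ($H = -21 - 4 = -25$)
$z = \frac{25}{7}$ ($z = \left(- \frac{1}{7}\right) \left(-25\right) = \frac{25}{7} \approx 3.5714$)
$z \left(-5 + B\right) \left(-5\right) K = \frac{25 \left(-5 - 3\right) \left(-5\right)}{7} \cdot 38 = \frac{25 \left(\left(-8\right) \left(-5\right)\right)}{7} \cdot 38 = \frac{25}{7} \cdot 40 \cdot 38 = \frac{1000}{7} \cdot 38 = \frac{38000}{7}$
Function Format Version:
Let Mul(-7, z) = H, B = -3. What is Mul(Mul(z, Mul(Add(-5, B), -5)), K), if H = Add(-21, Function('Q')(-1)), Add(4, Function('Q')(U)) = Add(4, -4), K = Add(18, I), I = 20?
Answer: Rational(38000, 7) ≈ 5428.6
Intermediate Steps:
K = 38 (K = Add(18, 20) = 38)
Function('Q')(U) = -4 (Function('Q')(U) = Add(-4, Add(4, -4)) = Add(-4, 0) = -4)
H = -25 (H = Add(-21, -4) = -25)
z = Rational(25, 7) (z = Mul(Rational(-1, 7), -25) = Rational(25, 7) ≈ 3.5714)
Mul(Mul(z, Mul(Add(-5, B), -5)), K) = Mul(Mul(Rational(25, 7), Mul(Add(-5, -3), -5)), 38) = Mul(Mul(Rational(25, 7), Mul(-8, -5)), 38) = Mul(Mul(Rational(25, 7), 40), 38) = Mul(Rational(1000, 7), 38) = Rational(38000, 7)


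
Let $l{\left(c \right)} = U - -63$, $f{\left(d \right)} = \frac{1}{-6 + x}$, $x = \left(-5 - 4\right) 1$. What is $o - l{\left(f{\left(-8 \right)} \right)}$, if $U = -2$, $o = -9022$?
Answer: $-9083$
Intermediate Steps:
$x = -9$ ($x = \left(-9\right) 1 = -9$)
$f{\left(d \right)} = - \frac{1}{15}$ ($f{\left(d \right)} = \frac{1}{-6 - 9} = \frac{1}{-15} = - \frac{1}{15}$)
$l{\left(c \right)} = 61$ ($l{\left(c \right)} = -2 - -63 = -2 + 63 = 61$)
$o - l{\left(f{\left(-8 \right)} \right)} = -9022 - 61 = -9083$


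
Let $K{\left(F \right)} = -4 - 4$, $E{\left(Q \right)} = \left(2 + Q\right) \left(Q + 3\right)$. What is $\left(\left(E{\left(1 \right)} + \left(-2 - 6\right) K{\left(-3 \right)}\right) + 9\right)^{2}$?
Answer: $7225$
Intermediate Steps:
$E{\left(Q \right)} = \left(2 + Q\right) \left(3 + Q\right)$
$K{\left(F \right)} = -8$
$\left(\left(E{\left(1 \right)} + \left(-2 - 6\right) K{\left(-3 \right)}\right) + 9\right)^{2} = \left(\left(\left(6 + 1^{2} + 5 \cdot 1\right) + \left(-2 - 6\right) \left(-8\right)\right) + 9\right)^{2} = \left(\left(\left(6 + 1 + 5\right) + \left(-2 - 6\right) \left(-8\right)\right) + 9\right)^{2} = \left(\left(12 - -64\right) + 9\right)^{2} = \left(\left(12 + 64\right) + 9\right)^{2} = \left(76 + 9\right)^{2} = 85^{2} = 7225$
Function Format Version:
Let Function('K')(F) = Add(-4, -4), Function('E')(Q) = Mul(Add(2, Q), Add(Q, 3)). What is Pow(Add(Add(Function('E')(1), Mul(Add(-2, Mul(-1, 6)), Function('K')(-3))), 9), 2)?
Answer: 7225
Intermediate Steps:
Function('E')(Q) = Mul(Add(2, Q), Add(3, Q))
Function('K')(F) = -8
Pow(Add(Add(Function('E')(1), Mul(Add(-2, Mul(-1, 6)), Function('K')(-3))), 9), 2) = Pow(Add(Add(Add(6, Pow(1, 2), Mul(5, 1)), Mul(Add(-2, Mul(-1, 6)), -8)), 9), 2) = Pow(Add(Add(Add(6, 1, 5), Mul(Add(-2, -6), -8)), 9), 2) = Pow(Add(Add(12, Mul(-8, -8)), 9), 2) = Pow(Add(Add(12, 64), 9), 2) = Pow(Add(76, 9), 2) = Pow(85, 2) = 7225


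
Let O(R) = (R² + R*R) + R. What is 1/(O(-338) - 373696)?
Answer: -1/145546 ≈ -6.8707e-6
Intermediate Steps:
O(R) = R + 2*R² (O(R) = (R² + R²) + R = 2*R² + R = R + 2*R²)
1/(O(-338) - 373696) = 1/(-338*(1 + 2*(-338)) - 373696) = 1/(-338*(1 - 676) - 373696) = 1/(-338*(-675) - 373696) = 1/(228150 - 373696) = 1/(-145546) = -1/145546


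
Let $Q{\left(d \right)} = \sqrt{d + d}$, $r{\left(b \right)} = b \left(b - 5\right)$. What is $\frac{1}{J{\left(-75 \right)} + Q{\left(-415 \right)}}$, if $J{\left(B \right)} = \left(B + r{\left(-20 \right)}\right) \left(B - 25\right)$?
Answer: $- \frac{4250}{180625083} - \frac{i \sqrt{830}}{1806250830} \approx -2.3529 \cdot 10^{-5} - 1.595 \cdot 10^{-8} i$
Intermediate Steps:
$r{\left(b \right)} = b \left(-5 + b\right)$
$J{\left(B \right)} = \left(-25 + B\right) \left(500 + B\right)$ ($J{\left(B \right)} = \left(B - 20 \left(-5 - 20\right)\right) \left(B - 25\right) = \left(B - -500\right) \left(-25 + B\right) = \left(B + 500\right) \left(-25 + B\right) = \left(500 + B\right) \left(-25 + B\right) = \left(-25 + B\right) \left(500 + B\right)$)
$Q{\left(d \right)} = \sqrt{2} \sqrt{d}$ ($Q{\left(d \right)} = \sqrt{2 d} = \sqrt{2} \sqrt{d}$)
$\frac{1}{J{\left(-75 \right)} + Q{\left(-415 \right)}} = \frac{1}{\left(-12500 + \left(-75\right)^{2} + 475 \left(-75\right)\right) + \sqrt{2} \sqrt{-415}} = \frac{1}{\left(-12500 + 5625 - 35625\right) + \sqrt{2} i \sqrt{415}} = \frac{1}{-42500 + i \sqrt{830}}$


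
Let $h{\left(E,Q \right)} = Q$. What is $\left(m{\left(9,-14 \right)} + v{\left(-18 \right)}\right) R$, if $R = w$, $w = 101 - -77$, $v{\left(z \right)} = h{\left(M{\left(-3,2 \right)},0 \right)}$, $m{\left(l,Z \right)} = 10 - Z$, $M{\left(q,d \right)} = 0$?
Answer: $4272$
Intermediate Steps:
$v{\left(z \right)} = 0$
$w = 178$ ($w = 101 + 77 = 178$)
$R = 178$
$\left(m{\left(9,-14 \right)} + v{\left(-18 \right)}\right) R = \left(\left(10 - -14\right) + 0\right) 178 = \left(\left(10 + 14\right) + 0\right) 178 = \left(24 + 0\right) 178 = 24 \cdot 178 = 4272$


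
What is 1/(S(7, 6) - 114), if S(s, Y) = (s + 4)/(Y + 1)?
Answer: -7/787 ≈ -0.0088945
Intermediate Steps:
S(s, Y) = (4 + s)/(1 + Y)
1/(S(7, 6) - 114) = 1/((4 + 7)/(1 + 6) - 114) = 1/(11/7 - 114) = 1/(-787/7) = -7/787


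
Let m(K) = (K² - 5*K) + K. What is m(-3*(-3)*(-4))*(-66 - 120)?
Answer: -267840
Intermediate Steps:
m(K) = K² - 4*K
m(-3*(-3)*(-4))*(-66 - 120) = ((-3*(-3)*(-4))*(-4 - 3*(-3)*(-4)))*(-66 - 120) = ((9*(-4))*(-4 + 9*(-4)))*(-186) = -36*(-4 - 36)*(-186) = -36*(-40)*(-186) = 1440*(-186) = -267840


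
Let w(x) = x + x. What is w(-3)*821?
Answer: -4926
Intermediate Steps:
w(x) = 2*x
w(-3)*821 = (2*(-3))*821 = -6*821 = -4926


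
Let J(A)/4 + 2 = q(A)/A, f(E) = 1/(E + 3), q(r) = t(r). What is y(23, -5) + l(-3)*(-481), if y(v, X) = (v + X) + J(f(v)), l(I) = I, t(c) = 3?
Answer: 1765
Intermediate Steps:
q(r) = 3
f(E) = 1/(3 + E)
J(A) = -8 + 12/A (J(A) = -8 + 4*(3/A) = -8 + 12/A)
y(v, X) = 28 + X + 13*v (y(v, X) = (v + X) + (-8 + 12/(1/(3 + v))) = (X + v) + (-8 + 12*(3 + v)) = (X + v) + (-8 + (36 + 12*v)) = (X + v) + (28 + 12*v) = 28 + X + 13*v)
y(23, -5) + l(-3)*(-481) = (28 - 5 + 13*23) - 3*(-481) = (28 - 5 + 299) + 1443 = 322 + 1443 = 1765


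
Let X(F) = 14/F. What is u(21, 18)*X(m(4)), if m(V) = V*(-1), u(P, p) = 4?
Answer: -14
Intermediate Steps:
m(V) = -V
u(21, 18)*X(m(4)) = 4*(14/((-1*4))) = 4*(14/(-4)) = 4*(14*(-¼)) = 4*(-7/2) = -14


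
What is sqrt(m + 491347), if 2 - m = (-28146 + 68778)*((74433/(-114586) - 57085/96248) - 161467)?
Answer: sqrt(1109794795858710220354734)/13005511 ≈ 81002.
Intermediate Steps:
m = 85326265749776477/13005511 (m = 2 - (-28146 + 68778)*((74433/(-114586) - 57085/96248) - 161467) = 2 - 40632*((74433*(-1/114586) - 57085*1/96248) - 161467) = 2 - 40632*((-74433/114586 - 57085/96248) - 161467) = 2 - 40632*(-129294049/104044088 - 161467) = 2 - 40632*(-16799816051145)/104044088 = 2 - 1*(-85326265723765455/13005511) = 2 + 85326265723765455/13005511 = 85326265749776477/13005511 ≈ 6.5608e+9)
sqrt(m + 491347) = sqrt(85326265749776477/13005511 + 491347) = sqrt(85332655968589794/13005511) = sqrt(1109794795858710220354734)/13005511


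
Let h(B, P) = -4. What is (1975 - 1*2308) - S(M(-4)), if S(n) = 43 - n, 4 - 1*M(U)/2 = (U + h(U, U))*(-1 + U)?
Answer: -448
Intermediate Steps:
M(U) = 8 - 2*(-1 + U)*(-4 + U) (M(U) = 8 - 2*(U - 4)*(-1 + U) = 8 - 2*(-4 + U)*(-1 + U) = 8 - 2*(-1 + U)*(-4 + U))
(1975 - 1*2308) - S(M(-4)) = (1975 - 1*2308) - (43 - 2*(-4)*(5 - 1*(-4))) = (1975 - 2308) - (43 - 2*(-4)*(5 + 4)) = -333 - (43 - 2*(-4)*9) = -333 - (43 - 1*(-72)) = -333 - (43 + 72) = -333 - 1*115 = -333 - 115 = -448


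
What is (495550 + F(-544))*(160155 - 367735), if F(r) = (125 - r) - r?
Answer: -103118063540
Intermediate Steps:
F(r) = 125 - 2*r
(495550 + F(-544))*(160155 - 367735) = (495550 + (125 - 2*(-544)))*(160155 - 367735) = (495550 + (125 + 1088))*(-207580) = (495550 + 1213)*(-207580) = 496763*(-207580) = -103118063540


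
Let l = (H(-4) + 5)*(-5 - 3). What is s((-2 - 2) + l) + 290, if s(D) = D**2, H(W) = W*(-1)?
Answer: 6066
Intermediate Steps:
H(W) = -W
l = -72 (l = (-1*(-4) + 5)*(-5 - 3) = (4 + 5)*(-8) = 9*(-8) = -72)
s((-2 - 2) + l) + 290 = ((-2 - 2) - 72)**2 + 290 = (-4 - 72)**2 + 290 = (-76)**2 + 290 = 5776 + 290 = 6066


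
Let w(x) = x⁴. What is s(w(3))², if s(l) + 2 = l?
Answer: 6241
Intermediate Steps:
s(l) = -2 + l
s(w(3))² = (-2 + 3⁴)² = (-2 + 81)² = 79² = 6241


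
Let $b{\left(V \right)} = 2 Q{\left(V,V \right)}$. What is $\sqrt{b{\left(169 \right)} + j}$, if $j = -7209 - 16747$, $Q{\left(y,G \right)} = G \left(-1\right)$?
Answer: $i \sqrt{24294} \approx 155.87 i$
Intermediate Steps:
$Q{\left(y,G \right)} = - G$
$j = -23956$
$b{\left(V \right)} = - 2 V$ ($b{\left(V \right)} = 2 \left(- V\right) = - 2 V$)
$\sqrt{b{\left(169 \right)} + j} = \sqrt{\left(-2\right) 169 - 23956} = \sqrt{-338 - 23956} = \sqrt{-24294} = i \sqrt{24294}$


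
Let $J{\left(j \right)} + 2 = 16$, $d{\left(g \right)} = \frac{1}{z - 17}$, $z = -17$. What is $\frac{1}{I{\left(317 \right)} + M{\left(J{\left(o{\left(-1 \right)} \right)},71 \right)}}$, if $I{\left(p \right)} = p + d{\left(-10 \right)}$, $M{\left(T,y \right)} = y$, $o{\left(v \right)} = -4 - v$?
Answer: $\frac{34}{13191} \approx 0.0025775$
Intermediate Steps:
$d{\left(g \right)} = - \frac{1}{34}$ ($d{\left(g \right)} = \frac{1}{-17 - 17} = \frac{1}{-34} = - \frac{1}{34}$)
$J{\left(j \right)} = 14$ ($J{\left(j \right)} = -2 + 16 = 14$)
$I{\left(p \right)} = - \frac{1}{34} + p$ ($I{\left(p \right)} = p - \frac{1}{34} = - \frac{1}{34} + p$)
$\frac{1}{I{\left(317 \right)} + M{\left(J{\left(o{\left(-1 \right)} \right)},71 \right)}} = \frac{1}{\left(- \frac{1}{34} + 317\right) + 71} = \frac{1}{\frac{10777}{34} + 71} = \frac{1}{\frac{13191}{34}} = \frac{34}{13191}$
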